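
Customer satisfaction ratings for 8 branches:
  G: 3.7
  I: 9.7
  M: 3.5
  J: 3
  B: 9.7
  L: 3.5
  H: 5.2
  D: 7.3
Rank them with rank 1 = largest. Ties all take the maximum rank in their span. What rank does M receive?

Sorted (descending): 9.7, 9.7, 7.3, 5.2, 3.7, 3.5, 3.5, 3
The 2 values of 9.7 occupy positions 1–2 → each gets rank 2.
The 2 values of 3.5 occupy positions 6–7 → each gets rank 7.
M has value 3.5 → rank 7.

7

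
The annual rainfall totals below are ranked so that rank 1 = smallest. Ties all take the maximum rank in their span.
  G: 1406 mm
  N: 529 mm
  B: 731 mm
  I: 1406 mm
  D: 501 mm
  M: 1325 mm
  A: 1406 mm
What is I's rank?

Sorted (ascending): 501, 529, 731, 1325, 1406, 1406, 1406
The 3 values of 1406 occupy positions 5–7 → each gets rank 7.
I has value 1406 mm → rank 7.

7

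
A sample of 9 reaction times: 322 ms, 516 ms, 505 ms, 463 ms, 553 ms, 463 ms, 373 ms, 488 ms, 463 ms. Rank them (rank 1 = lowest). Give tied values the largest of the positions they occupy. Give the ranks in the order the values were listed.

1, 8, 7, 5, 9, 5, 2, 6, 5

Sorted (ascending): 322, 373, 463, 463, 463, 488, 505, 516, 553
The 3 values of 463 occupy positions 3–5 → each gets rank 5.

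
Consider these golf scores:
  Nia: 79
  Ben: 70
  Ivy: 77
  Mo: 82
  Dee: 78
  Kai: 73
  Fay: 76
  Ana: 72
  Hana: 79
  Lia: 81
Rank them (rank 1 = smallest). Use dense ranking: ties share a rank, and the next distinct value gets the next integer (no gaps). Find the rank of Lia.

8

Sorted (ascending): 70, 72, 73, 76, 77, 78, 79, 79, 81, 82
The 2 values of 79 share dense rank 7.
Remaining distinct values take the next consecutive integers.
Lia has value 81 → rank 8.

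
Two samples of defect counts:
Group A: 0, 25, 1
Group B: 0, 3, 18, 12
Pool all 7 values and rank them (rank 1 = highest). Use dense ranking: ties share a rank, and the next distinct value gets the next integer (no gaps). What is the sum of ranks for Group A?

12

Sorted (descending): 25, 18, 12, 3, 1, 0, 0
The 2 values of 0 share dense rank 6.
Remaining distinct values take the next consecutive integers.
Group A values → pooled ranks: 0→6, 25→1, 1→5
Rank sum = 6 + 1 + 5 = 12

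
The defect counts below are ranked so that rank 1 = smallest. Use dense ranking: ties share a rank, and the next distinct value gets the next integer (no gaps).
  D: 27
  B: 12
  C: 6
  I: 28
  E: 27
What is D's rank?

3

Sorted (ascending): 6, 12, 27, 27, 28
The 2 values of 27 share dense rank 3.
Remaining distinct values take the next consecutive integers.
D has value 27 → rank 3.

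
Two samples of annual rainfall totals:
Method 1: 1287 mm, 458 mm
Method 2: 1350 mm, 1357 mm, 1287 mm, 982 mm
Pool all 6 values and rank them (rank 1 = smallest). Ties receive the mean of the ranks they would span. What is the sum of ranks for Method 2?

16.5

Sorted (ascending): 458, 982, 1287, 1287, 1350, 1357
The 2 values of 1287 occupy positions 3–4 → average rank (3+4)/2 = 3.5.
Method 2 values → pooled ranks: 1350→5, 1357→6, 1287→3.5, 982→2
Rank sum = 5 + 6 + 3.5 + 2 = 16.5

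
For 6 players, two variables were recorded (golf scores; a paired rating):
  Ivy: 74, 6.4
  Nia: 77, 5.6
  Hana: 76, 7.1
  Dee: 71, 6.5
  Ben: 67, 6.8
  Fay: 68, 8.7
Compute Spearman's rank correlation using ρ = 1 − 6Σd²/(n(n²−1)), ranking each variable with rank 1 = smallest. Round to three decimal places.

Ranks of variable 1: 4, 6, 5, 3, 1, 2
Ranks of variable 2: 2, 1, 5, 3, 4, 6
d = r₁ − r₂: 2, 5, 0, 0, -3, -4
d²: 4, 25, 0, 0, 9, 16; Σd² = 54
ρ = 1 − 6·54/(6·35) = 1 − 324/210 = -0.543

-0.543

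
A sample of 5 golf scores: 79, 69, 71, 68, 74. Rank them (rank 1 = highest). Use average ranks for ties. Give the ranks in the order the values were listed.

1, 4, 3, 5, 2

Sorted (descending): 79, 74, 71, 69, 68
No ties — each value takes its position as its rank.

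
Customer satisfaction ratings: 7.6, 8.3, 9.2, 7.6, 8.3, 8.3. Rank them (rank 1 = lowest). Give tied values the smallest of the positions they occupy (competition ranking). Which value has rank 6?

9.2

Sorted (ascending): 7.6, 7.6, 8.3, 8.3, 8.3, 9.2
The 2 values of 7.6 occupy positions 1–2 → each gets rank 1.
The 3 values of 8.3 occupy positions 3–5 → each gets rank 3.
Rank 6 → value 9.2.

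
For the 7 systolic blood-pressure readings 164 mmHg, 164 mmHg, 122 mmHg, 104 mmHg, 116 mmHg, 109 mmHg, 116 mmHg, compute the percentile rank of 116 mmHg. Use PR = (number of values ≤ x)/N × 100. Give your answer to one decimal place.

57.1

N = 7.
Strictly below 116: 2. Equal to 116: 2.
PR = 4/7 × 100 = 57.1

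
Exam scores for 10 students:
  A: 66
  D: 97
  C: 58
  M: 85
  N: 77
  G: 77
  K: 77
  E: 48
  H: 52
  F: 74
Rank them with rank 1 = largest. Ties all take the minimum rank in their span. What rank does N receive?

Sorted (descending): 97, 85, 77, 77, 77, 74, 66, 58, 52, 48
The 3 values of 77 occupy positions 3–5 → each gets rank 3.
N has value 77 → rank 3.

3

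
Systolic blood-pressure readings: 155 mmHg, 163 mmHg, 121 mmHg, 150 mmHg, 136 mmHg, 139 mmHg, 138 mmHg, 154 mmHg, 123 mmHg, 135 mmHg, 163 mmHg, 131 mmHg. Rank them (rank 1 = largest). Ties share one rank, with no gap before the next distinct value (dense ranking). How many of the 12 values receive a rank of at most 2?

3

Sorted (descending): 163, 163, 155, 154, 150, 139, 138, 136, 135, 131, 123, 121
The 2 values of 163 share dense rank 1.
Remaining distinct values take the next consecutive integers.
Ranks ≤ 2: {1, 1, 2} → 3 values.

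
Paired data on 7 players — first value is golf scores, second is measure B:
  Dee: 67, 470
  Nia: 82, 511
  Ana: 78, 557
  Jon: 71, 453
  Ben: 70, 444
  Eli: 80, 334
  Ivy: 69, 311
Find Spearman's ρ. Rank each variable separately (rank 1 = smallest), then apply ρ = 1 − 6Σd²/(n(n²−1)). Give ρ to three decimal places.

Ranks of variable 1: 1, 7, 5, 4, 3, 6, 2
Ranks of variable 2: 5, 6, 7, 4, 3, 2, 1
d = r₁ − r₂: -4, 1, -2, 0, 0, 4, 1
d²: 16, 1, 4, 0, 0, 16, 1; Σd² = 38
ρ = 1 − 6·38/(7·48) = 1 − 228/336 = 0.321

0.321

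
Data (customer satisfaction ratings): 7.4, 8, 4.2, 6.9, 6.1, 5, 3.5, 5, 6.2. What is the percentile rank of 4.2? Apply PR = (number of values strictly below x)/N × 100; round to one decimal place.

N = 9.
Strictly below 4.2: 1. Equal to 4.2: 1.
PR = 1/9 × 100 = 11.1

11.1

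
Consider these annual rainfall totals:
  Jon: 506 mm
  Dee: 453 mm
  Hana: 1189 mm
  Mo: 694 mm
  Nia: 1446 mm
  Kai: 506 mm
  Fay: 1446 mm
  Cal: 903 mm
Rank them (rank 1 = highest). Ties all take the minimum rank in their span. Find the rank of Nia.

1

Sorted (descending): 1446, 1446, 1189, 903, 694, 506, 506, 453
The 2 values of 1446 occupy positions 1–2 → each gets rank 1.
The 2 values of 506 occupy positions 6–7 → each gets rank 6.
Nia has value 1446 mm → rank 1.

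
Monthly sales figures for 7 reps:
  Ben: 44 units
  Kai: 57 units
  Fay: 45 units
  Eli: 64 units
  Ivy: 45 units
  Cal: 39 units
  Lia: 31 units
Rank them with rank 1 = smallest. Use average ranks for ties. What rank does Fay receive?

4.5

Sorted (ascending): 31, 39, 44, 45, 45, 57, 64
The 2 values of 45 occupy positions 4–5 → average rank (4+5)/2 = 4.5.
Fay has value 45 units → rank 4.5.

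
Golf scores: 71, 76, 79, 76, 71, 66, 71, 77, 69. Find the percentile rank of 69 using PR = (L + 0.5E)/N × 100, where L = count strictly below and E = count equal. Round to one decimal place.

N = 9.
Strictly below 69: 1. Equal to 69: 1.
PR = (1 + 0.5·1)/9 × 100 = 16.7

16.7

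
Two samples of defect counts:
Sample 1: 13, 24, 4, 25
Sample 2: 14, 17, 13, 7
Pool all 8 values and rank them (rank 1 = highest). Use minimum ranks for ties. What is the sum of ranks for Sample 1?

16

Sorted (descending): 25, 24, 17, 14, 13, 13, 7, 4
The 2 values of 13 occupy positions 5–6 → each gets rank 5.
Sample 1 values → pooled ranks: 13→5, 24→2, 4→8, 25→1
Rank sum = 5 + 2 + 8 + 1 = 16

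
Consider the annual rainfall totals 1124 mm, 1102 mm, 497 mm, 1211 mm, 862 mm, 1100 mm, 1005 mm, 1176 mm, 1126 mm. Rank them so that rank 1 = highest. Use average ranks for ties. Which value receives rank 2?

Sorted (descending): 1211, 1176, 1126, 1124, 1102, 1100, 1005, 862, 497
No ties — each value takes its position as its rank.
Rank 2 → value 1176.

1176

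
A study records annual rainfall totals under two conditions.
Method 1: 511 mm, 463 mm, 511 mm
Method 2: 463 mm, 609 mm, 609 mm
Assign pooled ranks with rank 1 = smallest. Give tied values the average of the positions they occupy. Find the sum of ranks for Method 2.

12.5

Sorted (ascending): 463, 463, 511, 511, 609, 609
The 2 values of 463 occupy positions 1–2 → average rank (1+2)/2 = 1.5.
The 2 values of 511 occupy positions 3–4 → average rank (3+4)/2 = 3.5.
The 2 values of 609 occupy positions 5–6 → average rank (5+6)/2 = 5.5.
Method 2 values → pooled ranks: 463→1.5, 609→5.5, 609→5.5
Rank sum = 1.5 + 5.5 + 5.5 = 12.5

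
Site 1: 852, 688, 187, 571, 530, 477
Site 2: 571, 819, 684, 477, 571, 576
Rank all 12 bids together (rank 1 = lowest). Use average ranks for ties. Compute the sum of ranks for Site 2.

Sorted (ascending): 187, 477, 477, 530, 571, 571, 571, 576, 684, 688, 819, 852
The 2 values of 477 occupy positions 2–3 → average rank (2+3)/2 = 2.5.
The 3 values of 571 occupy positions 5–7 → average rank 6.
Site 2 values → pooled ranks: 571→6, 819→11, 684→9, 477→2.5, 571→6, 576→8
Rank sum = 6 + 11 + 9 + 2.5 + 6 + 8 = 42.5

42.5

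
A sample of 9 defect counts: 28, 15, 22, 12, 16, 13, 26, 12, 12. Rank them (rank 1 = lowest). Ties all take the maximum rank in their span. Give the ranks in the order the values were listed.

9, 5, 7, 3, 6, 4, 8, 3, 3

Sorted (ascending): 12, 12, 12, 13, 15, 16, 22, 26, 28
The 3 values of 12 occupy positions 1–3 → each gets rank 3.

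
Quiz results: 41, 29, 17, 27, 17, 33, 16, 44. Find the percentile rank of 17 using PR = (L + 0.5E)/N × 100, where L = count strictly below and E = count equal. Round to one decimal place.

25.0

N = 8.
Strictly below 17: 1. Equal to 17: 2.
PR = (1 + 0.5·2)/8 × 100 = 25.0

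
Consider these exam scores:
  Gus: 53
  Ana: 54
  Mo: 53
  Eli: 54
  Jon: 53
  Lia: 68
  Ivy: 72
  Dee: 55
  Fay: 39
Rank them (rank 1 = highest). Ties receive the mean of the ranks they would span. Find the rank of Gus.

Sorted (descending): 72, 68, 55, 54, 54, 53, 53, 53, 39
The 2 values of 54 occupy positions 4–5 → average rank (4+5)/2 = 4.5.
The 3 values of 53 occupy positions 6–8 → average rank 7.
Gus has value 53 → rank 7.

7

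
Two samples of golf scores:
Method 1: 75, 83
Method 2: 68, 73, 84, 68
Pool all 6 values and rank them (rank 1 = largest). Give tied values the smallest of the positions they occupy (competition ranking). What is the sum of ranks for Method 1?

5

Sorted (descending): 84, 83, 75, 73, 68, 68
The 2 values of 68 occupy positions 5–6 → each gets rank 5.
Method 1 values → pooled ranks: 75→3, 83→2
Rank sum = 3 + 2 = 5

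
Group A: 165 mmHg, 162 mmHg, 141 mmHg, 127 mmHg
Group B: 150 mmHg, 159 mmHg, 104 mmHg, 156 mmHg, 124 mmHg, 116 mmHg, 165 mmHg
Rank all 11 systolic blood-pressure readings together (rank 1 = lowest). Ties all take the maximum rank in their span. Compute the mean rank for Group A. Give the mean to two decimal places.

7.25

Sorted (ascending): 104, 116, 124, 127, 141, 150, 156, 159, 162, 165, 165
The 2 values of 165 occupy positions 10–11 → each gets rank 11.
Group A values → pooled ranks: 165→11, 162→9, 141→5, 127→4
Mean rank = (11 + 9 + 5 + 4) / 4 = 7.25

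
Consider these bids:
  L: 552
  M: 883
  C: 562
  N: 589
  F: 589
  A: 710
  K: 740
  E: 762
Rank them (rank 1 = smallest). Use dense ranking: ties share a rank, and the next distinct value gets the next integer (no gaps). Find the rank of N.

3

Sorted (ascending): 552, 562, 589, 589, 710, 740, 762, 883
The 2 values of 589 share dense rank 3.
Remaining distinct values take the next consecutive integers.
N has value 589 → rank 3.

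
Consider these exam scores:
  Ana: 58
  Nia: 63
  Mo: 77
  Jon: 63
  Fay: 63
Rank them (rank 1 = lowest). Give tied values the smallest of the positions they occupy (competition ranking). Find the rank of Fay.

2

Sorted (ascending): 58, 63, 63, 63, 77
The 3 values of 63 occupy positions 2–4 → each gets rank 2.
Fay has value 63 → rank 2.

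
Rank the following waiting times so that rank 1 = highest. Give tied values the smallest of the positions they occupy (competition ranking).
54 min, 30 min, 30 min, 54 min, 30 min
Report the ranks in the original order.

1, 3, 3, 1, 3

Sorted (descending): 54, 54, 30, 30, 30
The 2 values of 54 occupy positions 1–2 → each gets rank 1.
The 3 values of 30 occupy positions 3–5 → each gets rank 3.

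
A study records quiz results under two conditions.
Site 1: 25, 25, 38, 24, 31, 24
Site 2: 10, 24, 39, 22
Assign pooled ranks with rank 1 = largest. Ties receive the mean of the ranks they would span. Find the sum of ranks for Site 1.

Sorted (descending): 39, 38, 31, 25, 25, 24, 24, 24, 22, 10
The 2 values of 25 occupy positions 4–5 → average rank (4+5)/2 = 4.5.
The 3 values of 24 occupy positions 6–8 → average rank 7.
Site 1 values → pooled ranks: 25→4.5, 25→4.5, 38→2, 24→7, 31→3, 24→7
Rank sum = 4.5 + 4.5 + 2 + 7 + 3 + 7 = 28

28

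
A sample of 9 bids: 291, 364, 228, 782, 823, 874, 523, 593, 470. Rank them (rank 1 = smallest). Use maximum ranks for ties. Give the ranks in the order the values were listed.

Sorted (ascending): 228, 291, 364, 470, 523, 593, 782, 823, 874
No ties — each value takes its position as its rank.

2, 3, 1, 7, 8, 9, 5, 6, 4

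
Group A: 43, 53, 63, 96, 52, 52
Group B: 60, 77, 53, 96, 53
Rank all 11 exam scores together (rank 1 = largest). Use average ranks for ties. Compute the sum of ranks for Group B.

Sorted (descending): 96, 96, 77, 63, 60, 53, 53, 53, 52, 52, 43
The 2 values of 96 occupy positions 1–2 → average rank (1+2)/2 = 1.5.
The 3 values of 53 occupy positions 6–8 → average rank 7.
The 2 values of 52 occupy positions 9–10 → average rank (9+10)/2 = 9.5.
Group B values → pooled ranks: 60→5, 77→3, 53→7, 96→1.5, 53→7
Rank sum = 5 + 3 + 7 + 1.5 + 7 = 23.5

23.5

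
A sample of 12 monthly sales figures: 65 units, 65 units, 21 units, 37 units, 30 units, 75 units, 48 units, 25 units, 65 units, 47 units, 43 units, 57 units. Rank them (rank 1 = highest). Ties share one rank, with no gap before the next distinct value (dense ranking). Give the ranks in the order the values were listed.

2, 2, 10, 7, 8, 1, 4, 9, 2, 5, 6, 3

Sorted (descending): 75, 65, 65, 65, 57, 48, 47, 43, 37, 30, 25, 21
The 3 values of 65 share dense rank 2.
Remaining distinct values take the next consecutive integers.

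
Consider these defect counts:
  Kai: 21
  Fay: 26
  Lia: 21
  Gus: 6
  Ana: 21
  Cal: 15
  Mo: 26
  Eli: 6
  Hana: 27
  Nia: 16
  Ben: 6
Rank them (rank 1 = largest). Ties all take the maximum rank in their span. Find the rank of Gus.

11

Sorted (descending): 27, 26, 26, 21, 21, 21, 16, 15, 6, 6, 6
The 2 values of 26 occupy positions 2–3 → each gets rank 3.
The 3 values of 21 occupy positions 4–6 → each gets rank 6.
The 3 values of 6 occupy positions 9–11 → each gets rank 11.
Gus has value 6 → rank 11.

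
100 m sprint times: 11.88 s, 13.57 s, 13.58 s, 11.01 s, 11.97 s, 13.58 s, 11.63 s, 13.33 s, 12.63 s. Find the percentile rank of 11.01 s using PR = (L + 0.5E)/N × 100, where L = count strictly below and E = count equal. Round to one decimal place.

N = 9.
Strictly below 11.01: 0. Equal to 11.01: 1.
PR = (0 + 0.5·1)/9 × 100 = 5.6

5.6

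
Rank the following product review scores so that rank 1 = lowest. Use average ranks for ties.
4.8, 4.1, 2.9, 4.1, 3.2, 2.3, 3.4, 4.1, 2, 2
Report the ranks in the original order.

Sorted (ascending): 2, 2, 2.3, 2.9, 3.2, 3.4, 4.1, 4.1, 4.1, 4.8
The 2 values of 2 occupy positions 1–2 → average rank (1+2)/2 = 1.5.
The 3 values of 4.1 occupy positions 7–9 → average rank 8.

10, 8, 4, 8, 5, 3, 6, 8, 1.5, 1.5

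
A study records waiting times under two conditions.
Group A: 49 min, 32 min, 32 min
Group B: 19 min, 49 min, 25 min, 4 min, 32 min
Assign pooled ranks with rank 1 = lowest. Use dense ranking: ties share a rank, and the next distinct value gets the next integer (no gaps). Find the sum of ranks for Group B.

Sorted (ascending): 4, 19, 25, 32, 32, 32, 49, 49
The 3 values of 32 share dense rank 4.
The 2 values of 49 share dense rank 5.
Remaining distinct values take the next consecutive integers.
Group B values → pooled ranks: 19→2, 49→5, 25→3, 4→1, 32→4
Rank sum = 2 + 5 + 3 + 1 + 4 = 15

15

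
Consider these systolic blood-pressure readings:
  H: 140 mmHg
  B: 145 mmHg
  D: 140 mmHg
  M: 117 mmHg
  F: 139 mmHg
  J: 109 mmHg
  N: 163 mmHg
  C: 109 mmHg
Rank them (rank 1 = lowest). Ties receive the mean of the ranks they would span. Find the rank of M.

3

Sorted (ascending): 109, 109, 117, 139, 140, 140, 145, 163
The 2 values of 109 occupy positions 1–2 → average rank (1+2)/2 = 1.5.
The 2 values of 140 occupy positions 5–6 → average rank (5+6)/2 = 5.5.
M has value 117 mmHg → rank 3.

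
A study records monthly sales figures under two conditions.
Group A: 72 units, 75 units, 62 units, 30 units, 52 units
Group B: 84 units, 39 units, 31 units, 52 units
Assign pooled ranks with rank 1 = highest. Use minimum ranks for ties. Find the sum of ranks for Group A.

Sorted (descending): 84, 75, 72, 62, 52, 52, 39, 31, 30
The 2 values of 52 occupy positions 5–6 → each gets rank 5.
Group A values → pooled ranks: 72→3, 75→2, 62→4, 30→9, 52→5
Rank sum = 3 + 2 + 4 + 9 + 5 = 23

23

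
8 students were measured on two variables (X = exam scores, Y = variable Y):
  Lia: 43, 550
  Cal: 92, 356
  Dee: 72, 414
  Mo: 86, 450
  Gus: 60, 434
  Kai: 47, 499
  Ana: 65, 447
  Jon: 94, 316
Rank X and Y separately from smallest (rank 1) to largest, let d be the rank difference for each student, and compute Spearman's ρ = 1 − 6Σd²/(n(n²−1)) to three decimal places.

-0.833

Ranks of variable 1: 1, 7, 5, 6, 3, 2, 4, 8
Ranks of variable 2: 8, 2, 3, 6, 4, 7, 5, 1
d = r₁ − r₂: -7, 5, 2, 0, -1, -5, -1, 7
d²: 49, 25, 4, 0, 1, 25, 1, 49; Σd² = 154
ρ = 1 − 6·154/(8·63) = 1 − 924/504 = -0.833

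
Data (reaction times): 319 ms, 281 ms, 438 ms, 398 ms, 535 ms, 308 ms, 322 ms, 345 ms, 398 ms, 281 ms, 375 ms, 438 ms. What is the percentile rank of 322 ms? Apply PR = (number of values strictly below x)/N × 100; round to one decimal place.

N = 12.
Strictly below 322: 4. Equal to 322: 1.
PR = 4/12 × 100 = 33.3

33.3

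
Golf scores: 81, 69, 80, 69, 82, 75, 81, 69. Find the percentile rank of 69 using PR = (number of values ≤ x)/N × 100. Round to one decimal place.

37.5

N = 8.
Strictly below 69: 0. Equal to 69: 3.
PR = 3/8 × 100 = 37.5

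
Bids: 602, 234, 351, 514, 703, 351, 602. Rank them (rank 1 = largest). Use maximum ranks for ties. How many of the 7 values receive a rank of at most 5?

4

Sorted (descending): 703, 602, 602, 514, 351, 351, 234
The 2 values of 602 occupy positions 2–3 → each gets rank 3.
The 2 values of 351 occupy positions 5–6 → each gets rank 6.
Ranks ≤ 5: {1, 3, 3, 4} → 4 values.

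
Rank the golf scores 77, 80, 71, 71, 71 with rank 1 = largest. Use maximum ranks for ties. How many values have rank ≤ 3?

2

Sorted (descending): 80, 77, 71, 71, 71
The 3 values of 71 occupy positions 3–5 → each gets rank 5.
Ranks ≤ 3: {1, 2} → 2 values.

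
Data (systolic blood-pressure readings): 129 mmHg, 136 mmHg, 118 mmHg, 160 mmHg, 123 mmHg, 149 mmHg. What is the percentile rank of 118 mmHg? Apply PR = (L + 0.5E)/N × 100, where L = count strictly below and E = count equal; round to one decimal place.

8.3

N = 6.
Strictly below 118: 0. Equal to 118: 1.
PR = (0 + 0.5·1)/6 × 100 = 8.3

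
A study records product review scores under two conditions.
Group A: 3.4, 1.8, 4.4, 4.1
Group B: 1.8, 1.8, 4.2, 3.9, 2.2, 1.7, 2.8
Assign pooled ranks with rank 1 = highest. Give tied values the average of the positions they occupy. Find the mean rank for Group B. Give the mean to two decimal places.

6.86

Sorted (descending): 4.4, 4.2, 4.1, 3.9, 3.4, 2.8, 2.2, 1.8, 1.8, 1.8, 1.7
The 3 values of 1.8 occupy positions 8–10 → average rank 9.
Group B values → pooled ranks: 1.8→9, 1.8→9, 4.2→2, 3.9→4, 2.2→7, 1.7→11, 2.8→6
Mean rank = (9 + 9 + 2 + 4 + 7 + 11 + 6) / 7 = 6.86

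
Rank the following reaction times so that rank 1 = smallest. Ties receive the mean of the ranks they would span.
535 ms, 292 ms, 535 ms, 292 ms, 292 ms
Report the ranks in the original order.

Sorted (ascending): 292, 292, 292, 535, 535
The 3 values of 292 occupy positions 1–3 → average rank 2.
The 2 values of 535 occupy positions 4–5 → average rank (4+5)/2 = 4.5.

4.5, 2, 4.5, 2, 2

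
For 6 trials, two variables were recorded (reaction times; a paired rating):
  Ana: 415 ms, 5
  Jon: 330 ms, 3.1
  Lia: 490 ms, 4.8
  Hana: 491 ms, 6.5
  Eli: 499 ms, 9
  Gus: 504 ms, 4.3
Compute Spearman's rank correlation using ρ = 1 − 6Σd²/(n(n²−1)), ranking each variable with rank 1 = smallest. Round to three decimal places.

0.371

Ranks of variable 1: 2, 1, 3, 4, 5, 6
Ranks of variable 2: 4, 1, 3, 5, 6, 2
d = r₁ − r₂: -2, 0, 0, -1, -1, 4
d²: 4, 0, 0, 1, 1, 16; Σd² = 22
ρ = 1 − 6·22/(6·35) = 1 − 132/210 = 0.371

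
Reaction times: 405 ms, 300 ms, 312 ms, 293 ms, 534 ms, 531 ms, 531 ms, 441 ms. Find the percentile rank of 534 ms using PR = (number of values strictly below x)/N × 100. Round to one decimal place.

N = 8.
Strictly below 534: 7. Equal to 534: 1.
PR = 7/8 × 100 = 87.5

87.5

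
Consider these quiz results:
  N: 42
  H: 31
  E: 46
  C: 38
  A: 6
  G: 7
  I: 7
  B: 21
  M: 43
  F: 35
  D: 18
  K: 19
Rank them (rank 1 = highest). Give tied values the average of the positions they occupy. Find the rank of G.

Sorted (descending): 46, 43, 42, 38, 35, 31, 21, 19, 18, 7, 7, 6
The 2 values of 7 occupy positions 10–11 → average rank (10+11)/2 = 10.5.
G has value 7 → rank 10.5.

10.5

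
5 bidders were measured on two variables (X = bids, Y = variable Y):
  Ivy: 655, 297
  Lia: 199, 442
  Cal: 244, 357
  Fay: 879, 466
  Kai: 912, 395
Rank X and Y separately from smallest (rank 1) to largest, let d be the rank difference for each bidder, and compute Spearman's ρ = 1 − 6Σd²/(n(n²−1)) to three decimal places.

0.100

Ranks of variable 1: 3, 1, 2, 4, 5
Ranks of variable 2: 1, 4, 2, 5, 3
d = r₁ − r₂: 2, -3, 0, -1, 2
d²: 4, 9, 0, 1, 4; Σd² = 18
ρ = 1 − 6·18/(5·24) = 1 − 108/120 = 0.100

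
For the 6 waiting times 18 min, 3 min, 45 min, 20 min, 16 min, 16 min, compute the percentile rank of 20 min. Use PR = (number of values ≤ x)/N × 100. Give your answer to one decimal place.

83.3

N = 6.
Strictly below 20: 4. Equal to 20: 1.
PR = 5/6 × 100 = 83.3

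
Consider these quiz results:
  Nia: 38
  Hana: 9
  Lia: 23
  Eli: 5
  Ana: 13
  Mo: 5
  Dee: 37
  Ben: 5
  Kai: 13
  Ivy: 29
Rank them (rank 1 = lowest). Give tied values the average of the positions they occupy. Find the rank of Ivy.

Sorted (ascending): 5, 5, 5, 9, 13, 13, 23, 29, 37, 38
The 3 values of 5 occupy positions 1–3 → average rank 2.
The 2 values of 13 occupy positions 5–6 → average rank (5+6)/2 = 5.5.
Ivy has value 29 → rank 8.

8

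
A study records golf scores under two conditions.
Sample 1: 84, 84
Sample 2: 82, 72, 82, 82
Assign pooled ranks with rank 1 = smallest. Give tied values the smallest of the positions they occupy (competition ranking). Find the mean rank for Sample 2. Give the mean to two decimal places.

Sorted (ascending): 72, 82, 82, 82, 84, 84
The 3 values of 82 occupy positions 2–4 → each gets rank 2.
The 2 values of 84 occupy positions 5–6 → each gets rank 5.
Sample 2 values → pooled ranks: 82→2, 72→1, 82→2, 82→2
Mean rank = (2 + 1 + 2 + 2) / 4 = 1.75

1.75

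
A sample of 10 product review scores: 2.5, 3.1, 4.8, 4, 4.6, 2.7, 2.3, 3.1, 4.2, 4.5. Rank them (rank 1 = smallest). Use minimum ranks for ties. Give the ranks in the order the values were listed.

2, 4, 10, 6, 9, 3, 1, 4, 7, 8

Sorted (ascending): 2.3, 2.5, 2.7, 3.1, 3.1, 4, 4.2, 4.5, 4.6, 4.8
The 2 values of 3.1 occupy positions 4–5 → each gets rank 4.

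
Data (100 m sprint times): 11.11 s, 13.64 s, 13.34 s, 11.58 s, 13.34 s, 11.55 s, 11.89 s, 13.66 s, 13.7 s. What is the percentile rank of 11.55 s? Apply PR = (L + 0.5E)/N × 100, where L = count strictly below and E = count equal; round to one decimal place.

N = 9.
Strictly below 11.55: 1. Equal to 11.55: 1.
PR = (1 + 0.5·1)/9 × 100 = 16.7

16.7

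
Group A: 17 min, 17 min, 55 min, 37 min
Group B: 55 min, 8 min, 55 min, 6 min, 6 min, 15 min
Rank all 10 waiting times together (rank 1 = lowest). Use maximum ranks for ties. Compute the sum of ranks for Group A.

29

Sorted (ascending): 6, 6, 8, 15, 17, 17, 37, 55, 55, 55
The 2 values of 6 occupy positions 1–2 → each gets rank 2.
The 2 values of 17 occupy positions 5–6 → each gets rank 6.
The 3 values of 55 occupy positions 8–10 → each gets rank 10.
Group A values → pooled ranks: 17→6, 17→6, 55→10, 37→7
Rank sum = 6 + 6 + 10 + 7 = 29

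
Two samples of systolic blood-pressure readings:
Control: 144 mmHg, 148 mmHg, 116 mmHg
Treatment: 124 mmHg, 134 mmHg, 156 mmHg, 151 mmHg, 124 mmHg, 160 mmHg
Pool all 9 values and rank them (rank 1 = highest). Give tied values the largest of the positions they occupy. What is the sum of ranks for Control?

18

Sorted (descending): 160, 156, 151, 148, 144, 134, 124, 124, 116
The 2 values of 124 occupy positions 7–8 → each gets rank 8.
Control values → pooled ranks: 144→5, 148→4, 116→9
Rank sum = 5 + 4 + 9 = 18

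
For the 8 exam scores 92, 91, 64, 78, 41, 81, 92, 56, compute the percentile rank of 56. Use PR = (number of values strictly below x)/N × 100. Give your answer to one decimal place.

12.5

N = 8.
Strictly below 56: 1. Equal to 56: 1.
PR = 1/8 × 100 = 12.5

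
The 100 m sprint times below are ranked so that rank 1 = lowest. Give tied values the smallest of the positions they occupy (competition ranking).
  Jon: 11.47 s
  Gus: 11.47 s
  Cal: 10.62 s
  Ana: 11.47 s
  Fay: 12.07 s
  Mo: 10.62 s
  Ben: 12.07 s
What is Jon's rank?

3

Sorted (ascending): 10.62, 10.62, 11.47, 11.47, 11.47, 12.07, 12.07
The 2 values of 10.62 occupy positions 1–2 → each gets rank 1.
The 3 values of 11.47 occupy positions 3–5 → each gets rank 3.
The 2 values of 12.07 occupy positions 6–7 → each gets rank 6.
Jon has value 11.47 s → rank 3.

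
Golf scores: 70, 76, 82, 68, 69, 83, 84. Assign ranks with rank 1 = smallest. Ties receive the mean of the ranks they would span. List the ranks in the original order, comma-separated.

3, 4, 5, 1, 2, 6, 7

Sorted (ascending): 68, 69, 70, 76, 82, 83, 84
No ties — each value takes its position as its rank.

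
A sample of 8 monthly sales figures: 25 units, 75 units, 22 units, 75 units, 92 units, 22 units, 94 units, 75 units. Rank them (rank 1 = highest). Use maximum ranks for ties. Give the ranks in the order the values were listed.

Sorted (descending): 94, 92, 75, 75, 75, 25, 22, 22
The 3 values of 75 occupy positions 3–5 → each gets rank 5.
The 2 values of 22 occupy positions 7–8 → each gets rank 8.

6, 5, 8, 5, 2, 8, 1, 5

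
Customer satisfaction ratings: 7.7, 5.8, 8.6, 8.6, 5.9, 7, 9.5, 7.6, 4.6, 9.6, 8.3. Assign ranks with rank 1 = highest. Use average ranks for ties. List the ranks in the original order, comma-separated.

6, 10, 3.5, 3.5, 9, 8, 2, 7, 11, 1, 5

Sorted (descending): 9.6, 9.5, 8.6, 8.6, 8.3, 7.7, 7.6, 7, 5.9, 5.8, 4.6
The 2 values of 8.6 occupy positions 3–4 → average rank (3+4)/2 = 3.5.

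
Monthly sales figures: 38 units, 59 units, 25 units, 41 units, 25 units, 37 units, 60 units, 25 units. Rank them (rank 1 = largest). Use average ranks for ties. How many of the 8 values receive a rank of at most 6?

Sorted (descending): 60, 59, 41, 38, 37, 25, 25, 25
The 3 values of 25 occupy positions 6–8 → average rank 7.
Ranks ≤ 6: {1, 2, 3, 4, 5} → 5 values.

5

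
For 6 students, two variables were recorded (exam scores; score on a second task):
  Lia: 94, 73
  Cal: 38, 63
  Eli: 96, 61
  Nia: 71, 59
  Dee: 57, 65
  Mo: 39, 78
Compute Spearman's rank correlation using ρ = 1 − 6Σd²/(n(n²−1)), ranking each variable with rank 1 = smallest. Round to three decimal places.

-0.314

Ranks of variable 1: 5, 1, 6, 4, 3, 2
Ranks of variable 2: 5, 3, 2, 1, 4, 6
d = r₁ − r₂: 0, -2, 4, 3, -1, -4
d²: 0, 4, 16, 9, 1, 16; Σd² = 46
ρ = 1 − 6·46/(6·35) = 1 − 276/210 = -0.314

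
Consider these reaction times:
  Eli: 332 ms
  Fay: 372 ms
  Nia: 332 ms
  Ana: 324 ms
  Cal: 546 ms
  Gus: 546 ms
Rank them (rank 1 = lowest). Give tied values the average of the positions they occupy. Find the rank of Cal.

5.5

Sorted (ascending): 324, 332, 332, 372, 546, 546
The 2 values of 332 occupy positions 2–3 → average rank (2+3)/2 = 2.5.
The 2 values of 546 occupy positions 5–6 → average rank (5+6)/2 = 5.5.
Cal has value 546 ms → rank 5.5.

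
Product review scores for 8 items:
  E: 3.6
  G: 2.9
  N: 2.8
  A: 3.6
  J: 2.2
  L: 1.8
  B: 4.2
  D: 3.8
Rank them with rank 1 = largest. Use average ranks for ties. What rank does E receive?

3.5

Sorted (descending): 4.2, 3.8, 3.6, 3.6, 2.9, 2.8, 2.2, 1.8
The 2 values of 3.6 occupy positions 3–4 → average rank (3+4)/2 = 3.5.
E has value 3.6 → rank 3.5.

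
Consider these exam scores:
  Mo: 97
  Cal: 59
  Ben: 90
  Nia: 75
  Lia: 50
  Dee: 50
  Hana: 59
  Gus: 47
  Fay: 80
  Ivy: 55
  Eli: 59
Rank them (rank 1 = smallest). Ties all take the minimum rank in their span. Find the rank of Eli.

Sorted (ascending): 47, 50, 50, 55, 59, 59, 59, 75, 80, 90, 97
The 2 values of 50 occupy positions 2–3 → each gets rank 2.
The 3 values of 59 occupy positions 5–7 → each gets rank 5.
Eli has value 59 → rank 5.

5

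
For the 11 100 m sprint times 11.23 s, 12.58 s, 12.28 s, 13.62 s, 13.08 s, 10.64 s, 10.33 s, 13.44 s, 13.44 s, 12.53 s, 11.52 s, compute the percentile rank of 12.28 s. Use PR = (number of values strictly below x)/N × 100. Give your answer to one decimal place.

36.4

N = 11.
Strictly below 12.28: 4. Equal to 12.28: 1.
PR = 4/11 × 100 = 36.4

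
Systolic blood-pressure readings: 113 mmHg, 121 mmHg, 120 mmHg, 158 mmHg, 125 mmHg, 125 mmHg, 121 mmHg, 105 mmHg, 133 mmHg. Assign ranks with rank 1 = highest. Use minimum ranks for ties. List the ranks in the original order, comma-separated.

Sorted (descending): 158, 133, 125, 125, 121, 121, 120, 113, 105
The 2 values of 125 occupy positions 3–4 → each gets rank 3.
The 2 values of 121 occupy positions 5–6 → each gets rank 5.

8, 5, 7, 1, 3, 3, 5, 9, 2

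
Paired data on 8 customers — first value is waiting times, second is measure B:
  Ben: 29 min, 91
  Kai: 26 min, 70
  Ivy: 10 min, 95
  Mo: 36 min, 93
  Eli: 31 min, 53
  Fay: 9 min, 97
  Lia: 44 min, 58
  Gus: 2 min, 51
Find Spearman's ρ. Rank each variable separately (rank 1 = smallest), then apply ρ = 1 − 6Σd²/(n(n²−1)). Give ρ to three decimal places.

Ranks of variable 1: 5, 4, 3, 7, 6, 2, 8, 1
Ranks of variable 2: 5, 4, 7, 6, 2, 8, 3, 1
d = r₁ − r₂: 0, 0, -4, 1, 4, -6, 5, 0
d²: 0, 0, 16, 1, 16, 36, 25, 0; Σd² = 94
ρ = 1 − 6·94/(8·63) = 1 − 564/504 = -0.119

-0.119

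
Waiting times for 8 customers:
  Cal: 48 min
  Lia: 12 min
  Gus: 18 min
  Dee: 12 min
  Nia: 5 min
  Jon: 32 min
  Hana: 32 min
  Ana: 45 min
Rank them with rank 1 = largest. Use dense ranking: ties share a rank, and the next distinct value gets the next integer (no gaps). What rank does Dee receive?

5

Sorted (descending): 48, 45, 32, 32, 18, 12, 12, 5
The 2 values of 32 share dense rank 3.
The 2 values of 12 share dense rank 5.
Remaining distinct values take the next consecutive integers.
Dee has value 12 min → rank 5.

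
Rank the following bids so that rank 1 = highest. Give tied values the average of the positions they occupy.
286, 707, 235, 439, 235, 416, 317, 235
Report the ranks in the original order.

Sorted (descending): 707, 439, 416, 317, 286, 235, 235, 235
The 3 values of 235 occupy positions 6–8 → average rank 7.

5, 1, 7, 2, 7, 3, 4, 7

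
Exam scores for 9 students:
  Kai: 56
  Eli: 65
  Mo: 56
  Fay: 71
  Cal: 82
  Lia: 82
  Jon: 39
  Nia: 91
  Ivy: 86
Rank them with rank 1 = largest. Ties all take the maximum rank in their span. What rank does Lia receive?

4

Sorted (descending): 91, 86, 82, 82, 71, 65, 56, 56, 39
The 2 values of 82 occupy positions 3–4 → each gets rank 4.
The 2 values of 56 occupy positions 7–8 → each gets rank 8.
Lia has value 82 → rank 4.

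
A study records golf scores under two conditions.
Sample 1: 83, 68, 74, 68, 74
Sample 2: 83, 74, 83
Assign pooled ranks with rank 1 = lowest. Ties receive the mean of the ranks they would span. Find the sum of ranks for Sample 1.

Sorted (ascending): 68, 68, 74, 74, 74, 83, 83, 83
The 2 values of 68 occupy positions 1–2 → average rank (1+2)/2 = 1.5.
The 3 values of 74 occupy positions 3–5 → average rank 4.
The 3 values of 83 occupy positions 6–8 → average rank 7.
Sample 1 values → pooled ranks: 83→7, 68→1.5, 74→4, 68→1.5, 74→4
Rank sum = 7 + 1.5 + 4 + 1.5 + 4 = 18

18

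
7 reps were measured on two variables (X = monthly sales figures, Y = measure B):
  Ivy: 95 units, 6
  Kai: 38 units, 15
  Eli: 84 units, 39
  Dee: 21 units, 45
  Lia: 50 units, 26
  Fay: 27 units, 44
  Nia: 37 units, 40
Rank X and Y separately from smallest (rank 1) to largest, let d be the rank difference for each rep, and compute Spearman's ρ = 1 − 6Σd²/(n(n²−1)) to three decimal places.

Ranks of variable 1: 7, 4, 6, 1, 5, 2, 3
Ranks of variable 2: 1, 2, 4, 7, 3, 6, 5
d = r₁ − r₂: 6, 2, 2, -6, 2, -4, -2
d²: 36, 4, 4, 36, 4, 16, 4; Σd² = 104
ρ = 1 − 6·104/(7·48) = 1 − 624/336 = -0.857

-0.857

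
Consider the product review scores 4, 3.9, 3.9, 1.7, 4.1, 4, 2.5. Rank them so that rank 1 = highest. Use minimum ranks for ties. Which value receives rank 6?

2.5

Sorted (descending): 4.1, 4, 4, 3.9, 3.9, 2.5, 1.7
The 2 values of 4 occupy positions 2–3 → each gets rank 2.
The 2 values of 3.9 occupy positions 4–5 → each gets rank 4.
Rank 6 → value 2.5.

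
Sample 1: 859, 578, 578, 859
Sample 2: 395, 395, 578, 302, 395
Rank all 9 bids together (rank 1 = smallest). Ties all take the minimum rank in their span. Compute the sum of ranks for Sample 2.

12

Sorted (ascending): 302, 395, 395, 395, 578, 578, 578, 859, 859
The 3 values of 395 occupy positions 2–4 → each gets rank 2.
The 3 values of 578 occupy positions 5–7 → each gets rank 5.
The 2 values of 859 occupy positions 8–9 → each gets rank 8.
Sample 2 values → pooled ranks: 395→2, 395→2, 578→5, 302→1, 395→2
Rank sum = 2 + 2 + 5 + 1 + 2 = 12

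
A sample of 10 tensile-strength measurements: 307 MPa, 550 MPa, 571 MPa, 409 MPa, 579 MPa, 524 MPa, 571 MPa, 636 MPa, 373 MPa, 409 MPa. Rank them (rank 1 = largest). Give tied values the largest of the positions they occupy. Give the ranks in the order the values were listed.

Sorted (descending): 636, 579, 571, 571, 550, 524, 409, 409, 373, 307
The 2 values of 571 occupy positions 3–4 → each gets rank 4.
The 2 values of 409 occupy positions 7–8 → each gets rank 8.

10, 5, 4, 8, 2, 6, 4, 1, 9, 8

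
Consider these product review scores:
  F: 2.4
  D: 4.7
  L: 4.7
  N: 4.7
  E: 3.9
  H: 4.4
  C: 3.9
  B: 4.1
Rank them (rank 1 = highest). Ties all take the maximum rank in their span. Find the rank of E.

7

Sorted (descending): 4.7, 4.7, 4.7, 4.4, 4.1, 3.9, 3.9, 2.4
The 3 values of 4.7 occupy positions 1–3 → each gets rank 3.
The 2 values of 3.9 occupy positions 6–7 → each gets rank 7.
E has value 3.9 → rank 7.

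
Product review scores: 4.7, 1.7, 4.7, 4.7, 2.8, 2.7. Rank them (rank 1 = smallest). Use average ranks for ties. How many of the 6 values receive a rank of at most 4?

3

Sorted (ascending): 1.7, 2.7, 2.8, 4.7, 4.7, 4.7
The 3 values of 4.7 occupy positions 4–6 → average rank 5.
Ranks ≤ 4: {1, 2, 3} → 3 values.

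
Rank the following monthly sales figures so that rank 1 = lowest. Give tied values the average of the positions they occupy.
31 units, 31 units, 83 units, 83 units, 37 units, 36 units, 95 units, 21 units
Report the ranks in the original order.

Sorted (ascending): 21, 31, 31, 36, 37, 83, 83, 95
The 2 values of 31 occupy positions 2–3 → average rank (2+3)/2 = 2.5.
The 2 values of 83 occupy positions 6–7 → average rank (6+7)/2 = 6.5.

2.5, 2.5, 6.5, 6.5, 5, 4, 8, 1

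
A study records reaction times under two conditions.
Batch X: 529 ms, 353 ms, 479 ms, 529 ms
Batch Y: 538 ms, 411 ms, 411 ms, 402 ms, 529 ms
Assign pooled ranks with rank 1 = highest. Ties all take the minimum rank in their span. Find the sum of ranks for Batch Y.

Sorted (descending): 538, 529, 529, 529, 479, 411, 411, 402, 353
The 3 values of 529 occupy positions 2–4 → each gets rank 2.
The 2 values of 411 occupy positions 6–7 → each gets rank 6.
Batch Y values → pooled ranks: 538→1, 411→6, 411→6, 402→8, 529→2
Rank sum = 1 + 6 + 6 + 8 + 2 = 23

23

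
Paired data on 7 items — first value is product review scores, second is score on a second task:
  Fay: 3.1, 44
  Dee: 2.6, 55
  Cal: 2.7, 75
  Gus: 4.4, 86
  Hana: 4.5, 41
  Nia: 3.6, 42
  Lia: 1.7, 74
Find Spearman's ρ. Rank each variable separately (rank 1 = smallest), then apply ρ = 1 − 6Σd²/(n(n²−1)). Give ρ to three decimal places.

-0.357

Ranks of variable 1: 4, 2, 3, 6, 7, 5, 1
Ranks of variable 2: 3, 4, 6, 7, 1, 2, 5
d = r₁ − r₂: 1, -2, -3, -1, 6, 3, -4
d²: 1, 4, 9, 1, 36, 9, 16; Σd² = 76
ρ = 1 − 6·76/(7·48) = 1 − 456/336 = -0.357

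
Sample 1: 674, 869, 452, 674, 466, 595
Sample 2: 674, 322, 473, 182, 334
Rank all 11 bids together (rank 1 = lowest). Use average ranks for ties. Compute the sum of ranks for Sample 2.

21

Sorted (ascending): 182, 322, 334, 452, 466, 473, 595, 674, 674, 674, 869
The 3 values of 674 occupy positions 8–10 → average rank 9.
Sample 2 values → pooled ranks: 674→9, 322→2, 473→6, 182→1, 334→3
Rank sum = 9 + 2 + 6 + 1 + 3 = 21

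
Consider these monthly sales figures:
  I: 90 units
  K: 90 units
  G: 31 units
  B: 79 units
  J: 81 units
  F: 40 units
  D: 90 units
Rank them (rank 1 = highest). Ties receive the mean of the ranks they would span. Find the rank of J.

Sorted (descending): 90, 90, 90, 81, 79, 40, 31
The 3 values of 90 occupy positions 1–3 → average rank 2.
J has value 81 units → rank 4.

4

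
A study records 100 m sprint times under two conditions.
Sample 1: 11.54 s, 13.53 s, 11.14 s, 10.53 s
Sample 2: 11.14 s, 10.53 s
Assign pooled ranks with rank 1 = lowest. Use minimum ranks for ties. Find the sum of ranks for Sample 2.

Sorted (ascending): 10.53, 10.53, 11.14, 11.14, 11.54, 13.53
The 2 values of 10.53 occupy positions 1–2 → each gets rank 1.
The 2 values of 11.14 occupy positions 3–4 → each gets rank 3.
Sample 2 values → pooled ranks: 11.14→3, 10.53→1
Rank sum = 3 + 1 = 4

4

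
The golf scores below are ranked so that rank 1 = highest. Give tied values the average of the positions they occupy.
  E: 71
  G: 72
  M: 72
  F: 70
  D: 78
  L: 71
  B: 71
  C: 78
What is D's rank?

1.5

Sorted (descending): 78, 78, 72, 72, 71, 71, 71, 70
The 2 values of 78 occupy positions 1–2 → average rank (1+2)/2 = 1.5.
The 2 values of 72 occupy positions 3–4 → average rank (3+4)/2 = 3.5.
The 3 values of 71 occupy positions 5–7 → average rank 6.
D has value 78 → rank 1.5.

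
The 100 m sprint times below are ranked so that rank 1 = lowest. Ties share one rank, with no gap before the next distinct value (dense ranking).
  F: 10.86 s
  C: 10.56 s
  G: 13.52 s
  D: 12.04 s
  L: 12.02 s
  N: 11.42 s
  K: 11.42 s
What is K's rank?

Sorted (ascending): 10.56, 10.86, 11.42, 11.42, 12.02, 12.04, 13.52
The 2 values of 11.42 share dense rank 3.
Remaining distinct values take the next consecutive integers.
K has value 11.42 s → rank 3.

3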